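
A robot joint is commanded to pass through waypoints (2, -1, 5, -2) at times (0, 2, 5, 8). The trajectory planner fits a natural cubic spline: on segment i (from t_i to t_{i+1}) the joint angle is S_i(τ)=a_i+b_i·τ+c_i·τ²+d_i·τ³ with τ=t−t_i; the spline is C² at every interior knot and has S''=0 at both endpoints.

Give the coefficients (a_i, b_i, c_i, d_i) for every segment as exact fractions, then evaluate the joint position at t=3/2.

  seg 0: a=2 b=-553/222 c=0 d=55/222
  seg 1: a=-1 b=107/222 c=55/37 d=-653/1998
  seg 2: a=5 b=64/111 c=-323/222 d=323/1998
S(3/2) = -533/592

Δ: Δ0=-3/2, Δ1=2, Δ2=-7/3
row 1: diag=10, rhs=21; c'=3/10, d'=21/10
row 2: denom=12−3·3/10=111/10; d'=(-26−3·21/10)/(111/10)=-323/111
back: M2=-323/111
back: M1=21/10−3/10·-323/111=110/37
M: M0=0, M1=110/37, M2=-323/111, M3=0
seg 0: a=2, c=M0/2=0, d=(M1−M0)/(6·2)=55/222, b=Δ0−h0·(2M0+M1)/6=-553/222
seg 1: a=-1, c=M1/2=55/37, d=(M2−M1)/(6·3)=-653/1998, b=Δ1−h1·(2M1+M2)/6=107/222
seg 2: a=5, c=M2/2=-323/222, d=(M3−M2)/(6·3)=323/1998, b=Δ2−h2·(2M2+M3)/6=64/111
t_q=3/2 → seg 0, τ=3/2; S=2+-553/222·τ+0·τ²+55/222·τ³=-533/592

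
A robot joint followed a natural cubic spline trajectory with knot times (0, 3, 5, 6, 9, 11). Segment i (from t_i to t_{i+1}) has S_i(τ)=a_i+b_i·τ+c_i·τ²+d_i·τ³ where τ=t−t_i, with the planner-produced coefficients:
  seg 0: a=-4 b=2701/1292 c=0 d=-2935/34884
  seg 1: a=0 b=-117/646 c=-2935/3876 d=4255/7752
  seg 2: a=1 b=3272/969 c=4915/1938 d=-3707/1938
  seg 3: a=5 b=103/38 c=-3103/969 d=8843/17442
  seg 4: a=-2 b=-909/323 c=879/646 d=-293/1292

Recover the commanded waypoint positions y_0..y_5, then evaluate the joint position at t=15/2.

y_0 = S_0(0) = a_0 = -4
y_1 = S_1(0) = a_1 = 0
y_2 = S_2(0) = a_2 = 1
y_3 = S_3(0) = a_3 = 5
y_4 = S_4(0) = a_4 = -2
y_5 = S_4(2) = -4
t_q=15/2 is in segment 3 (τ=3/2); S_3(τ)=18459/5168

y_0=-4 y_1=0 y_2=1 y_3=5 y_4=-2 y_5=-4
S(15/2) = 18459/5168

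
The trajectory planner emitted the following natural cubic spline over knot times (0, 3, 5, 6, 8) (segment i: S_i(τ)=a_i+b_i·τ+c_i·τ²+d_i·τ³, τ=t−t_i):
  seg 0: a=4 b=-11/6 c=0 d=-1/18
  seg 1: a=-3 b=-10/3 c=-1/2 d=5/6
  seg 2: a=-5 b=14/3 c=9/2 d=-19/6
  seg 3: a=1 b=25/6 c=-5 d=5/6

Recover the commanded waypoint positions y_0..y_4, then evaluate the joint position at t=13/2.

y_0=4 y_1=-3 y_2=-5 y_3=1 y_4=-4
S(13/2) = 31/16

y_0 = S_0(0) = a_0 = 4
y_1 = S_1(0) = a_1 = -3
y_2 = S_2(0) = a_2 = -5
y_3 = S_3(0) = a_3 = 1
y_4 = S_3(2) = -4
t_q=13/2 is in segment 3 (τ=1/2); S_3(τ)=31/16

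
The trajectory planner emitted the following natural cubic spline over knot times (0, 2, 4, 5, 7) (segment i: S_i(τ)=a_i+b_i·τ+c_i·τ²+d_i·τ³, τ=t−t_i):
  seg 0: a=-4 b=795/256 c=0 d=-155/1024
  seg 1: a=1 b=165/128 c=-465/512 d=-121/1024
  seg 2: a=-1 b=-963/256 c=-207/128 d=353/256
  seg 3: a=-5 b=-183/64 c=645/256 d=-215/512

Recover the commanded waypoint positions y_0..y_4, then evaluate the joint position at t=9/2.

y_0 = S_0(0) = a_0 = -4
y_1 = S_1(0) = a_1 = 1
y_2 = S_2(0) = a_2 = -1
y_3 = S_3(0) = a_3 = -5
y_4 = S_3(2) = -4
t_q=9/2 is in segment 2 (τ=1/2); S_2(τ)=-6375/2048

y_0=-4 y_1=1 y_2=-1 y_3=-5 y_4=-4
S(9/2) = -6375/2048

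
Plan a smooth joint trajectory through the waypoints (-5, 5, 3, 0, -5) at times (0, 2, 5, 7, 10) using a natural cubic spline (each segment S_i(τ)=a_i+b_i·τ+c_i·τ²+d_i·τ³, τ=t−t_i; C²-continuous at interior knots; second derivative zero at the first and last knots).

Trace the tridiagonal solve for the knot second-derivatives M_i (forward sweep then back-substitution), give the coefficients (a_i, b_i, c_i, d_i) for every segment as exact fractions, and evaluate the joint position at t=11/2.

  seg 0: a=-5 b=539/87 c=0 d=-26/87
  seg 1: a=5 b=227/87 c=-52/29 d=61/261
  seg 2: a=3 b=-160/87 c=9/29 d=-49/696
  seg 3: a=0 b=-251/174 c=-13/116 d=13/1044
S(11/2) = 3989/1856

Δ: Δ0=5, Δ1=-2/3, Δ2=-3/2, Δ3=-5/3
row 1: diag=10, rhs=-34; c'=3/10, d'=-17/5
row 2: denom=10−3·3/10=91/10; d'=(-5−3·-17/5)/(91/10)=4/7
row 3: denom=10−2·20/91=870/91; d'=(-1−2·4/7)/(870/91)=-13/58
back: M3=-13/58
back: M2=4/7−20/91·-13/58=18/29
back: M1=-17/5−3/10·18/29=-104/29
M: M0=0, M1=-104/29, M2=18/29, M3=-13/58, M4=0
seg 0: a=-5, c=M0/2=0, d=(M1−M0)/(6·2)=-26/87, b=Δ0−h0·(2M0+M1)/6=539/87
seg 1: a=5, c=M1/2=-52/29, d=(M2−M1)/(6·3)=61/261, b=Δ1−h1·(2M1+M2)/6=227/87
seg 2: a=3, c=M2/2=9/29, d=(M3−M2)/(6·2)=-49/696, b=Δ2−h2·(2M2+M3)/6=-160/87
seg 3: a=0, c=M3/2=-13/116, d=(M4−M3)/(6·3)=13/1044, b=Δ3−h3·(2M3+M4)/6=-251/174
t_q=11/2 → seg 2, τ=1/2; S=3+-160/87·τ+9/29·τ²+-49/696·τ³=3989/1856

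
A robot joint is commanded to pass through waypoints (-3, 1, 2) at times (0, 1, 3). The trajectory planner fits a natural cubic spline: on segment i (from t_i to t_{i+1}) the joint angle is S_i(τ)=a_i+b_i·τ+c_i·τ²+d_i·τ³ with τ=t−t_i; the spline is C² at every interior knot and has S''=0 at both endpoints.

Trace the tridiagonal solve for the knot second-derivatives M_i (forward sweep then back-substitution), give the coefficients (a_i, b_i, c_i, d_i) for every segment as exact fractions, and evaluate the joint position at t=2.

  seg 0: a=-3 b=55/12 c=0 d=-7/12
  seg 1: a=1 b=17/6 c=-7/4 d=7/24
S(2) = 19/8

Δ: Δ0=4, Δ1=1/2
row 1: diag=6, rhs=-21; c'=1/3, d'=-7/2
back: M1=-7/2
M: M0=0, M1=-7/2, M2=0
seg 0: a=-3, c=M0/2=0, d=(M1−M0)/(6·1)=-7/12, b=Δ0−h0·(2M0+M1)/6=55/12
seg 1: a=1, c=M1/2=-7/4, d=(M2−M1)/(6·2)=7/24, b=Δ1−h1·(2M1+M2)/6=17/6
t_q=2 → seg 1, τ=1; S=1+17/6·τ+-7/4·τ²+7/24·τ³=19/8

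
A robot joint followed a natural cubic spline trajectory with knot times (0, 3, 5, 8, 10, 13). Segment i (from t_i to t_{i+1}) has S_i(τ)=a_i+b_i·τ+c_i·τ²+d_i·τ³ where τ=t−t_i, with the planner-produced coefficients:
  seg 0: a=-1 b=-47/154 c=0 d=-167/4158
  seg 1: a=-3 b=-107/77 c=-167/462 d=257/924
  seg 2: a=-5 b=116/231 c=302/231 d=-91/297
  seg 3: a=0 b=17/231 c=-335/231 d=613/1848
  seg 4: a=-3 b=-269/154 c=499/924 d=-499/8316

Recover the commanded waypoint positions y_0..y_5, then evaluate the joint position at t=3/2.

y_0=-1 y_1=-3 y_2=-5 y_3=0 y_4=-3 y_5=-5
S(3/2) = -1963/1232

y_0 = S_0(0) = a_0 = -1
y_1 = S_1(0) = a_1 = -3
y_2 = S_2(0) = a_2 = -5
y_3 = S_3(0) = a_3 = 0
y_4 = S_4(0) = a_4 = -3
y_5 = S_4(3) = -5
t_q=3/2 is in segment 0 (τ=3/2); S_0(τ)=-1963/1232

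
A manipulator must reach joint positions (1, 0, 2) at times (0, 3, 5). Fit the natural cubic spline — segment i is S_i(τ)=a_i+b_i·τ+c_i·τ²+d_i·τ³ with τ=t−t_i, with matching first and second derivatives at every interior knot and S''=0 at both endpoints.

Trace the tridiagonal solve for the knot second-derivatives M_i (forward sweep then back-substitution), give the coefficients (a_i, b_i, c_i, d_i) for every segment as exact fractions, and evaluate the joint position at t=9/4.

  seg 0: a=1 b=-11/15 c=0 d=2/45
  seg 1: a=0 b=7/15 c=2/5 d=-1/15
S(9/4) = -23/160

Δ: Δ0=-1/3, Δ1=1
row 1: diag=10, rhs=8; c'=1/5, d'=4/5
back: M1=4/5
M: M0=0, M1=4/5, M2=0
seg 0: a=1, c=M0/2=0, d=(M1−M0)/(6·3)=2/45, b=Δ0−h0·(2M0+M1)/6=-11/15
seg 1: a=0, c=M1/2=2/5, d=(M2−M1)/(6·2)=-1/15, b=Δ1−h1·(2M1+M2)/6=7/15
t_q=9/4 → seg 0, τ=9/4; S=1+-11/15·τ+0·τ²+2/45·τ³=-23/160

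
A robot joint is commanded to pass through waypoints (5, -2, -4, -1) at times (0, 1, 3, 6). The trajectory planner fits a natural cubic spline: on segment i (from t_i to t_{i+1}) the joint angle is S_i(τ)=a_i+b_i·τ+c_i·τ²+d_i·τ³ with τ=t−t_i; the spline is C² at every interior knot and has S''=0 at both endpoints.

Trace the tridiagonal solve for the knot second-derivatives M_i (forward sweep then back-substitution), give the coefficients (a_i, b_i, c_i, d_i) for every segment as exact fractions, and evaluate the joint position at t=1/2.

Δ: Δ0=-7, Δ1=-1, Δ2=1
row 1: diag=6, rhs=36; c'=1/3, d'=6
row 2: denom=10−2·1/3=28/3; d'=(12−2·6)/(28/3)=0
back: M2=0
back: M1=6−1/3·0=6
M: M0=0, M1=6, M2=0, M3=0
seg 0: a=5, c=M0/2=0, d=(M1−M0)/(6·1)=1, b=Δ0−h0·(2M0+M1)/6=-8
seg 1: a=-2, c=M1/2=3, d=(M2−M1)/(6·2)=-1/2, b=Δ1−h1·(2M1+M2)/6=-5
seg 2: a=-4, c=M2/2=0, d=(M3−M2)/(6·3)=0, b=Δ2−h2·(2M2+M3)/6=1
t_q=1/2 → seg 0, τ=1/2; S=5+-8·τ+0·τ²+1·τ³=9/8

  seg 0: a=5 b=-8 c=0 d=1
  seg 1: a=-2 b=-5 c=3 d=-1/2
  seg 2: a=-4 b=1 c=0 d=0
S(1/2) = 9/8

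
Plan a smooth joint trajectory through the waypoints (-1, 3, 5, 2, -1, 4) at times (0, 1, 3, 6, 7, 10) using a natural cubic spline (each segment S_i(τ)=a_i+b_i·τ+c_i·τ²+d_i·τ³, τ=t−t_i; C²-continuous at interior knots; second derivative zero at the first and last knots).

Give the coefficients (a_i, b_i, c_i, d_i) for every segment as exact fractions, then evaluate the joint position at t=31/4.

  seg 0: a=-1 b=6965/1548 c=0 d=-773/1548
  seg 1: a=3 b=2323/774 c=-773/516 d=385/1548
  seg 2: a=5 b=-5/774 c=-1/172 d=-1511/13932
  seg 3: a=2 b=-4597/1548 c=-380/387 d=491/516
  seg 4: a=-1 b=-1609/774 c=2899/1548 d=-2899/13932
S(31/4) = -17541/11008

Δ: Δ0=4, Δ1=1, Δ2=-1, Δ3=-3, Δ4=5/3
row 1: diag=6, rhs=-18; c'=1/3, d'=-3
row 2: denom=10−2·1/3=28/3; d'=(-12−2·-3)/(28/3)=-9/14
row 3: denom=8−3·9/28=197/28; d'=(-12−3·-9/14)/(197/28)=-282/197
row 4: denom=8−1·28/197=1548/197; d'=(28−1·-282/197)/(1548/197)=2899/774
back: M4=2899/774
back: M3=-282/197−28/197·2899/774=-760/387
back: M2=-9/14−9/28·-760/387=-1/86
back: M1=-3−1/3·-1/86=-773/258
M: M0=0, M1=-773/258, M2=-1/86, M3=-760/387, M4=2899/774, M5=0
seg 0: a=-1, c=M0/2=0, d=(M1−M0)/(6·1)=-773/1548, b=Δ0−h0·(2M0+M1)/6=6965/1548
seg 1: a=3, c=M1/2=-773/516, d=(M2−M1)/(6·2)=385/1548, b=Δ1−h1·(2M1+M2)/6=2323/774
seg 2: a=5, c=M2/2=-1/172, d=(M3−M2)/(6·3)=-1511/13932, b=Δ2−h2·(2M2+M3)/6=-5/774
seg 3: a=2, c=M3/2=-380/387, d=(M4−M3)/(6·1)=491/516, b=Δ3−h3·(2M3+M4)/6=-4597/1548
seg 4: a=-1, c=M4/2=2899/1548, d=(M5−M4)/(6·3)=-2899/13932, b=Δ4−h4·(2M4+M5)/6=-1609/774
t_q=31/4 → seg 4, τ=3/4; S=-1+-1609/774·τ+2899/1548·τ²+-2899/13932·τ³=-17541/11008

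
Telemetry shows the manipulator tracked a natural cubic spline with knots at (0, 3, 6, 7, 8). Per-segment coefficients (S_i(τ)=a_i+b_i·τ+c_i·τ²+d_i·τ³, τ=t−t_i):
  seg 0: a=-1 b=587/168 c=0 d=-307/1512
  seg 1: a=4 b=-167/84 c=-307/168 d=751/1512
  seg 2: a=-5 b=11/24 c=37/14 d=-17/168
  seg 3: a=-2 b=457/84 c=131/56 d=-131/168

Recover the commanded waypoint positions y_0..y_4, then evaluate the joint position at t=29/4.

y_0 = S_0(0) = a_0 = -1
y_1 = S_1(0) = a_1 = 4
y_2 = S_2(0) = a_2 = -5
y_3 = S_3(0) = a_3 = -2
y_4 = S_3(1) = 5
t_q=29/4 is in segment 3 (τ=1/4); S_3(τ)=-259/512

y_0=-1 y_1=4 y_2=-5 y_3=-2 y_4=5
S(29/4) = -259/512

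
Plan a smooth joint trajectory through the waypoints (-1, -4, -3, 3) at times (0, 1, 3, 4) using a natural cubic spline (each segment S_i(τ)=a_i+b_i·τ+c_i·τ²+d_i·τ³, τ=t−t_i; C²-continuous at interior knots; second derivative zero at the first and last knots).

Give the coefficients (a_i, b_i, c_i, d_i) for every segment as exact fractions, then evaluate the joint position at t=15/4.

Δ: Δ0=-3, Δ1=1/2, Δ2=6
row 1: diag=6, rhs=21; c'=1/3, d'=7/2
row 2: denom=6−2·1/3=16/3; d'=(33−2·7/2)/(16/3)=39/8
back: M2=39/8
back: M1=7/2−1/3·39/8=15/8
M: M0=0, M1=15/8, M2=39/8, M3=0
seg 0: a=-1, c=M0/2=0, d=(M1−M0)/(6·1)=5/16, b=Δ0−h0·(2M0+M1)/6=-53/16
seg 1: a=-4, c=M1/2=15/16, d=(M2−M1)/(6·2)=1/4, b=Δ1−h1·(2M1+M2)/6=-19/8
seg 2: a=-3, c=M2/2=39/16, d=(M3−M2)/(6·1)=-13/16, b=Δ2−h2·(2M2+M3)/6=35/8
t_q=15/4 → seg 2, τ=3/4; S=-3+35/8·τ+39/16·τ²+-13/16·τ³=1341/1024

  seg 0: a=-1 b=-53/16 c=0 d=5/16
  seg 1: a=-4 b=-19/8 c=15/16 d=1/4
  seg 2: a=-3 b=35/8 c=39/16 d=-13/16
S(15/4) = 1341/1024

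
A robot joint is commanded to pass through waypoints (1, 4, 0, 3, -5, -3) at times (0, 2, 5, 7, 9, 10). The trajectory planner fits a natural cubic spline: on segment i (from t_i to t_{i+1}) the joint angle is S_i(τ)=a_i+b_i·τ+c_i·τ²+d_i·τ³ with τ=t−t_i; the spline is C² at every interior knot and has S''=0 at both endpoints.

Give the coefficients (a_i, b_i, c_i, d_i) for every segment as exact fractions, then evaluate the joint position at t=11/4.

  seg 0: a=1 b=13937/5646 c=0 d=-1367/5646
  seg 1: a=4 b=-2467/5646 c=-1367/941 d=6515/16938
  seg 2: a=0 b=3478/2823 c=3781/1882 d=-21173/22584
  seg 3: a=3 b=-11191/5646 c=-13611/3764 d=3680/2823
  seg 4: a=-5 b=-4537/5646 c=15829/3764 d=-15829/11292
S(11/4) = 363441/120448

Δ: Δ0=3/2, Δ1=-4/3, Δ2=3/2, Δ3=-4, Δ4=2
row 1: diag=10, rhs=-17; c'=3/10, d'=-17/10
row 2: denom=10−3·3/10=91/10; d'=(17−3·-17/10)/(91/10)=17/7
row 3: denom=8−2·20/91=688/91; d'=(-33−2·17/7)/(688/91)=-3445/688
row 4: denom=6−2·91/344=941/172; d'=(36−2·-3445/688)/(941/172)=15829/1882
back: M4=15829/1882
back: M3=-3445/688−91/344·15829/1882=-13611/1882
back: M2=17/7−20/91·-13611/1882=3781/941
back: M1=-17/10−3/10·3781/941=-2734/941
M: M0=0, M1=-2734/941, M2=3781/941, M3=-13611/1882, M4=15829/1882, M5=0
seg 0: a=1, c=M0/2=0, d=(M1−M0)/(6·2)=-1367/5646, b=Δ0−h0·(2M0+M1)/6=13937/5646
seg 1: a=4, c=M1/2=-1367/941, d=(M2−M1)/(6·3)=6515/16938, b=Δ1−h1·(2M1+M2)/6=-2467/5646
seg 2: a=0, c=M2/2=3781/1882, d=(M3−M2)/(6·2)=-21173/22584, b=Δ2−h2·(2M2+M3)/6=3478/2823
seg 3: a=3, c=M3/2=-13611/3764, d=(M4−M3)/(6·2)=3680/2823, b=Δ3−h3·(2M3+M4)/6=-11191/5646
seg 4: a=-5, c=M4/2=15829/3764, d=(M5−M4)/(6·1)=-15829/11292, b=Δ4−h4·(2M4+M5)/6=-4537/5646
t_q=11/4 → seg 1, τ=3/4; S=4+-2467/5646·τ+-1367/941·τ²+6515/16938·τ³=363441/120448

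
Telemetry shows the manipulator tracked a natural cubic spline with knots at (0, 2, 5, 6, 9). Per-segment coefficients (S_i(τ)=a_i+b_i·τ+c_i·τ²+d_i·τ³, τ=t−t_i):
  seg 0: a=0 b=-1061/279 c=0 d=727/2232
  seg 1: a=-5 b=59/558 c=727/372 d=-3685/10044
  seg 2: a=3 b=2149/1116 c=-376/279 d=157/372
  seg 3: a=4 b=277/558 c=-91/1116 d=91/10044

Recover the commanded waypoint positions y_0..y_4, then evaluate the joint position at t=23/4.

y_0 = S_0(0) = a_0 = 0
y_1 = S_1(0) = a_1 = -5
y_2 = S_2(0) = a_2 = 3
y_3 = S_3(0) = a_3 = 4
y_4 = S_3(3) = 5
t_q=23/4 is in segment 2 (τ=3/4); S_2(τ)=91999/23808

y_0=0 y_1=-5 y_2=3 y_3=4 y_4=5
S(23/4) = 91999/23808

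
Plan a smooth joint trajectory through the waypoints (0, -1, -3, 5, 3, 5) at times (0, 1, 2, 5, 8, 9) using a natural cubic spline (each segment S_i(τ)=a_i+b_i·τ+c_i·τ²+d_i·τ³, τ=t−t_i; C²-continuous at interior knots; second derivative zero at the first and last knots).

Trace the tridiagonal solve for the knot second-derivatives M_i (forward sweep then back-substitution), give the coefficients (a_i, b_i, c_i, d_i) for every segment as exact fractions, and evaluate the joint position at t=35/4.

Δ: Δ0=-1, Δ1=-2, Δ2=8/3, Δ3=-2/3, Δ4=2
row 1: diag=4, rhs=-6; c'=1/4, d'=-3/2
row 2: denom=8−1·1/4=31/4; d'=(28−1·-3/2)/(31/4)=118/31
row 3: denom=12−3·12/31=336/31; d'=(-20−3·118/31)/(336/31)=-487/168
row 4: denom=8−3·31/112=803/112; d'=(16−3·-487/168)/(803/112)=2766/803
back: M4=2766/803
back: M3=-487/168−31/112·2766/803=-9280/2409
back: M2=118/31−12/31·-9280/2409=4254/803
back: M1=-3/2−1/4·4254/803=-2268/803
M: M0=0, M1=-2268/803, M2=4254/803, M3=-9280/2409, M4=2766/803, M5=0
seg 0: a=0, c=M0/2=0, d=(M1−M0)/(6·1)=-378/803, b=Δ0−h0·(2M0+M1)/6=-425/803
seg 1: a=-1, c=M1/2=-1134/803, d=(M2−M1)/(6·1)=1087/803, b=Δ1−h1·(2M1+M2)/6=-1559/803
seg 2: a=-3, c=M2/2=2127/803, d=(M3−M2)/(6·3)=-11021/21681, b=Δ2−h2·(2M2+M3)/6=-566/803
seg 3: a=5, c=M3/2=-4640/2409, d=(M4−M3)/(6·3)=799/1971, b=Δ3−h3·(2M3+M4)/6=1175/803
seg 4: a=3, c=M4/2=1383/803, d=(M5−M4)/(6·1)=-461/803, b=Δ4−h4·(2M4+M5)/6=684/803
t_q=35/4 → seg 4, τ=3/4; S=3+684/803·τ+1383/803·τ²+-461/803·τ³=224349/51392

  seg 0: a=0 b=-425/803 c=0 d=-378/803
  seg 1: a=-1 b=-1559/803 c=-1134/803 d=1087/803
  seg 2: a=-3 b=-566/803 c=2127/803 d=-11021/21681
  seg 3: a=5 b=1175/803 c=-4640/2409 d=799/1971
  seg 4: a=3 b=684/803 c=1383/803 d=-461/803
S(35/4) = 224349/51392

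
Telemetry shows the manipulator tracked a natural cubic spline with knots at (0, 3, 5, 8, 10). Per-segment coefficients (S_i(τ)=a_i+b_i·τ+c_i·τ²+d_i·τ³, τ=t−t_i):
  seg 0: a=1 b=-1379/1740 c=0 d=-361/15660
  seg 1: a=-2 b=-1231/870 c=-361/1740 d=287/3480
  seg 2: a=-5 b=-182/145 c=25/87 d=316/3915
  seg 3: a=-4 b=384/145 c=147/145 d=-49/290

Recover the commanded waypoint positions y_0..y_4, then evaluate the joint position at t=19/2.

y_0=1 y_1=-2 y_2=-5 y_3=-4 y_4=4
S(19/2) = 781/464

y_0 = S_0(0) = a_0 = 1
y_1 = S_1(0) = a_1 = -2
y_2 = S_2(0) = a_2 = -5
y_3 = S_3(0) = a_3 = -4
y_4 = S_3(2) = 4
t_q=19/2 is in segment 3 (τ=3/2); S_3(τ)=781/464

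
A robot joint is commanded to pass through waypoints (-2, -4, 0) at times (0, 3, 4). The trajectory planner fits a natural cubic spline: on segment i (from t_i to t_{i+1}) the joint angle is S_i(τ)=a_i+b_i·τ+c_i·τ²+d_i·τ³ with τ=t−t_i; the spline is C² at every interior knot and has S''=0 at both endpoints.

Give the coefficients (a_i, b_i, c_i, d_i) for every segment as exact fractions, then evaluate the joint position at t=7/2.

Δ: Δ0=-2/3, Δ1=4
row 1: diag=8, rhs=28; c'=1/8, d'=7/2
back: M1=7/2
M: M0=0, M1=7/2, M2=0
seg 0: a=-2, c=M0/2=0, d=(M1−M0)/(6·3)=7/36, b=Δ0−h0·(2M0+M1)/6=-29/12
seg 1: a=-4, c=M1/2=7/4, d=(M2−M1)/(6·1)=-7/12, b=Δ1−h1·(2M1+M2)/6=17/6
t_q=7/2 → seg 1, τ=1/2; S=-4+17/6·τ+7/4·τ²+-7/12·τ³=-71/32

  seg 0: a=-2 b=-29/12 c=0 d=7/36
  seg 1: a=-4 b=17/6 c=7/4 d=-7/12
S(7/2) = -71/32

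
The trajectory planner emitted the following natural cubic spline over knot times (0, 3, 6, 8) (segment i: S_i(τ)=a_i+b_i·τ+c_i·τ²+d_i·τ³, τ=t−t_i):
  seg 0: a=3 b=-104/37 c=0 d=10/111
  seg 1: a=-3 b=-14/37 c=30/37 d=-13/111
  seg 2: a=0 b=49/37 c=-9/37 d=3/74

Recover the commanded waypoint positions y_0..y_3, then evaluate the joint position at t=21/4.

y_0=3 y_1=-3 y_2=0 y_3=2
S(21/4) = -2559/2368

y_0 = S_0(0) = a_0 = 3
y_1 = S_1(0) = a_1 = -3
y_2 = S_2(0) = a_2 = 0
y_3 = S_2(2) = 2
t_q=21/4 is in segment 1 (τ=9/4); S_1(τ)=-2559/2368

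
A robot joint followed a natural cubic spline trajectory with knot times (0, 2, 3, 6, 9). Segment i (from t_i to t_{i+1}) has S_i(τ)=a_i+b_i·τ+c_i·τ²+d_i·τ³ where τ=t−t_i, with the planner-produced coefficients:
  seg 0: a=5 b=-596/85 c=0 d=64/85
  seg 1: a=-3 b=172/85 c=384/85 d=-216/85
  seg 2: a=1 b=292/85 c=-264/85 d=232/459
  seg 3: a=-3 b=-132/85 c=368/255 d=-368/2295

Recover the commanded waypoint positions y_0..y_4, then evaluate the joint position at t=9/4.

y_0 = S_0(0) = a_0 = 5
y_1 = S_1(0) = a_1 = -3
y_2 = S_2(0) = a_2 = 1
y_3 = S_3(0) = a_3 = -3
y_4 = S_3(3) = 1
t_q=9/4 is in segment 1 (τ=1/4); S_1(τ)=-1531/680

y_0=5 y_1=-3 y_2=1 y_3=-3 y_4=1
S(9/4) = -1531/680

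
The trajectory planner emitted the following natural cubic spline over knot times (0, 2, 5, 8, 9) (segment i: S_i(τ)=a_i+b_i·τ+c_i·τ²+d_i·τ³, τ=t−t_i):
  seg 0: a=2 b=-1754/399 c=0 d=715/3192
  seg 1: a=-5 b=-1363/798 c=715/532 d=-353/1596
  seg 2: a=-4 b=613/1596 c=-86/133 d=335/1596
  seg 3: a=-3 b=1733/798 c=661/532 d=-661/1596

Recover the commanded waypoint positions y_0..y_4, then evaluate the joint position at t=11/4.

y_0 = S_0(0) = a_0 = 2
y_1 = S_1(0) = a_1 = -5
y_2 = S_2(0) = a_2 = -4
y_3 = S_3(0) = a_3 = -3
y_4 = S_3(1) = 0
t_q=11/4 is in segment 1 (τ=3/4); S_1(τ)=-191293/34048

y_0=2 y_1=-5 y_2=-4 y_3=-3 y_4=0
S(11/4) = -191293/34048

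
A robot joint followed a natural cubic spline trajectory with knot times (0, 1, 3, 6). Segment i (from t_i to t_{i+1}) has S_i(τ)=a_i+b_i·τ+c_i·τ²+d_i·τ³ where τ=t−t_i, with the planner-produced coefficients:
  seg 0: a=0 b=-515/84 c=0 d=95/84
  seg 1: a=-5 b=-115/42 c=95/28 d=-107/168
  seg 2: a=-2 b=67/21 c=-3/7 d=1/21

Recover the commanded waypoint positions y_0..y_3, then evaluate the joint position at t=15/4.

y_0=0 y_1=-5 y_2=-2 y_3=5
S(15/4) = 11/64

y_0 = S_0(0) = a_0 = 0
y_1 = S_1(0) = a_1 = -5
y_2 = S_2(0) = a_2 = -2
y_3 = S_2(3) = 5
t_q=15/4 is in segment 2 (τ=3/4); S_2(τ)=11/64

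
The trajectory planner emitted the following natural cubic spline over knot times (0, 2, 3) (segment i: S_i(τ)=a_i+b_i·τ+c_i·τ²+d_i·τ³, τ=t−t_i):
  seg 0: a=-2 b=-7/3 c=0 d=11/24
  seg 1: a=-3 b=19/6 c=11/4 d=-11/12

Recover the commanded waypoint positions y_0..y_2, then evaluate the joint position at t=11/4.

y_0=-2 y_1=-3 y_2=2
S(11/4) = 137/256

y_0 = S_0(0) = a_0 = -2
y_1 = S_1(0) = a_1 = -3
y_2 = S_1(1) = 2
t_q=11/4 is in segment 1 (τ=3/4); S_1(τ)=137/256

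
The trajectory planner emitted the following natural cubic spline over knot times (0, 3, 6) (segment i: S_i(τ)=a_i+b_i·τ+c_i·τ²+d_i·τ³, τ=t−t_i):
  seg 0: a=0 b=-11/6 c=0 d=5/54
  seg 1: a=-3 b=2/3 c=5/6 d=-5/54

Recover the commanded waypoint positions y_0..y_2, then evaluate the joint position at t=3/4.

y_0=0 y_1=-3 y_2=4
S(3/4) = -171/128

y_0 = S_0(0) = a_0 = 0
y_1 = S_1(0) = a_1 = -3
y_2 = S_1(3) = 4
t_q=3/4 is in segment 0 (τ=3/4); S_0(τ)=-171/128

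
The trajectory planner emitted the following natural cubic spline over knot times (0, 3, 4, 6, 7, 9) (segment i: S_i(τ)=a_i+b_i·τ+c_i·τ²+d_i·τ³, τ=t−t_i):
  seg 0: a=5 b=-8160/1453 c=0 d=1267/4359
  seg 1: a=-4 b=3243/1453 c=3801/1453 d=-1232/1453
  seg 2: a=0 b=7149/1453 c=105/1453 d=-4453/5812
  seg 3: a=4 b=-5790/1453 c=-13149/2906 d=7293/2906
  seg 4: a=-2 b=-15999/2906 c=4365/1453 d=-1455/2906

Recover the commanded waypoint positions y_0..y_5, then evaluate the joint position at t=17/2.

y_0 = S_0(0) = a_0 = 5
y_1 = S_1(0) = a_1 = -4
y_2 = S_2(0) = a_2 = 0
y_3 = S_3(0) = a_3 = 4
y_4 = S_4(0) = a_4 = -2
y_5 = S_4(2) = -5
t_q=17/2 is in segment 4 (τ=3/2); S_4(τ)=-120629/23248

y_0=5 y_1=-4 y_2=0 y_3=4 y_4=-2 y_5=-5
S(17/2) = -120629/23248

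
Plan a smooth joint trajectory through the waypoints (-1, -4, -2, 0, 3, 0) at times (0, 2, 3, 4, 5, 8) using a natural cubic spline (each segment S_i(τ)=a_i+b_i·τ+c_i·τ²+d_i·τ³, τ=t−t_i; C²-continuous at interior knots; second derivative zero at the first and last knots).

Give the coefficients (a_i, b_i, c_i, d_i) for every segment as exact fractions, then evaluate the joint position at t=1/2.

Δ: Δ0=-3/2, Δ1=2, Δ2=2, Δ3=3, Δ4=-1
row 1: diag=6, rhs=21; c'=1/6, d'=7/2
row 2: denom=4−1·1/6=23/6; d'=(0−1·7/2)/(23/6)=-21/23
row 3: denom=4−1·6/23=86/23; d'=(6−1·-21/23)/(86/23)=159/86
row 4: denom=8−1·23/86=665/86; d'=(-24−1·159/86)/(665/86)=-117/35
back: M4=-117/35
back: M3=159/86−23/86·-117/35=96/35
back: M2=-21/23−6/23·96/35=-57/35
back: M1=7/2−1/6·-57/35=132/35
M: M0=0, M1=132/35, M2=-57/35, M3=96/35, M4=-117/35, M5=0
seg 0: a=-1, c=M0/2=0, d=(M1−M0)/(6·2)=11/35, b=Δ0−h0·(2M0+M1)/6=-193/70
seg 1: a=-4, c=M1/2=66/35, d=(M2−M1)/(6·1)=-9/10, b=Δ1−h1·(2M1+M2)/6=71/70
seg 2: a=-2, c=M2/2=-57/70, d=(M3−M2)/(6·1)=51/70, b=Δ2−h2·(2M2+M3)/6=73/35
seg 3: a=0, c=M3/2=48/35, d=(M4−M3)/(6·1)=-71/70, b=Δ3−h3·(2M3+M4)/6=37/14
seg 4: a=3, c=M4/2=-117/70, d=(M5−M4)/(6·3)=13/70, b=Δ4−h4·(2M4+M5)/6=82/35
t_q=1/2 → seg 0, τ=1/2; S=-1+-193/70·τ+0·τ²+11/35·τ³=-131/56

  seg 0: a=-1 b=-193/70 c=0 d=11/35
  seg 1: a=-4 b=71/70 c=66/35 d=-9/10
  seg 2: a=-2 b=73/35 c=-57/70 d=51/70
  seg 3: a=0 b=37/14 c=48/35 d=-71/70
  seg 4: a=3 b=82/35 c=-117/70 d=13/70
S(1/2) = -131/56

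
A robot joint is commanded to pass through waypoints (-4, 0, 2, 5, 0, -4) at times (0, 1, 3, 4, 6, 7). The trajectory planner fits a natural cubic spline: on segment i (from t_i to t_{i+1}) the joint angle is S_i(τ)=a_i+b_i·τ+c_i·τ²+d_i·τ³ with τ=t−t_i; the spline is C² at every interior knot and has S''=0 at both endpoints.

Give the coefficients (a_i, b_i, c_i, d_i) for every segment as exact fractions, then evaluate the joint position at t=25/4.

  seg 0: a=-4 b=2349/494 c=0 d=-373/494
  seg 1: a=0 b=615/247 c=-1119/494 d=751/988
  seg 2: a=2 b=630/247 c=567/247 d=-24/13
  seg 3: a=5 b=396/247 c=-801/247 d=1177/1976
  seg 4: a=0 b=-2085/494 c=327/988 d=-109/988
S(25/4) = -65521/63232

Δ: Δ0=4, Δ1=1, Δ2=3, Δ3=-5/2, Δ4=-4
row 1: diag=6, rhs=-18; c'=1/3, d'=-3
row 2: denom=6−2·1/3=16/3; d'=(12−2·-3)/(16/3)=27/8
row 3: denom=6−1·3/16=93/16; d'=(-33−1·27/8)/(93/16)=-194/31
row 4: denom=6−2·32/93=494/93; d'=(-9−2·-194/31)/(494/93)=327/494
back: M4=327/494
back: M3=-194/31−32/93·327/494=-1602/247
back: M2=27/8−3/16·-1602/247=1134/247
back: M1=-3−1/3·1134/247=-1119/247
M: M0=0, M1=-1119/247, M2=1134/247, M3=-1602/247, M4=327/494, M5=0
seg 0: a=-4, c=M0/2=0, d=(M1−M0)/(6·1)=-373/494, b=Δ0−h0·(2M0+M1)/6=2349/494
seg 1: a=0, c=M1/2=-1119/494, d=(M2−M1)/(6·2)=751/988, b=Δ1−h1·(2M1+M2)/6=615/247
seg 2: a=2, c=M2/2=567/247, d=(M3−M2)/(6·1)=-24/13, b=Δ2−h2·(2M2+M3)/6=630/247
seg 3: a=5, c=M3/2=-801/247, d=(M4−M3)/(6·2)=1177/1976, b=Δ3−h3·(2M3+M4)/6=396/247
seg 4: a=0, c=M4/2=327/988, d=(M5−M4)/(6·1)=-109/988, b=Δ4−h4·(2M4+M5)/6=-2085/494
t_q=25/4 → seg 4, τ=1/4; S=0+-2085/494·τ+327/988·τ²+-109/988·τ³=-65521/63232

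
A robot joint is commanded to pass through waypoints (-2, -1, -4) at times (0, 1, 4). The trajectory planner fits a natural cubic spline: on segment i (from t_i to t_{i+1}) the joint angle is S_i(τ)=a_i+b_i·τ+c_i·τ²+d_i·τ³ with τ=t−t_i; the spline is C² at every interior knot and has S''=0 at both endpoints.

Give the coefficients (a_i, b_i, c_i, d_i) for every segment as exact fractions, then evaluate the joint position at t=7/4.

Δ: Δ0=1, Δ1=-1
row 1: diag=8, rhs=-12; c'=3/8, d'=-3/2
back: M1=-3/2
M: M0=0, M1=-3/2, M2=0
seg 0: a=-2, c=M0/2=0, d=(M1−M0)/(6·1)=-1/4, b=Δ0−h0·(2M0+M1)/6=5/4
seg 1: a=-1, c=M1/2=-3/4, d=(M2−M1)/(6·3)=1/12, b=Δ1−h1·(2M1+M2)/6=1/2
t_q=7/4 → seg 1, τ=3/4; S=-1+1/2·τ+-3/4·τ²+1/12·τ³=-259/256

  seg 0: a=-2 b=5/4 c=0 d=-1/4
  seg 1: a=-1 b=1/2 c=-3/4 d=1/12
S(7/4) = -259/256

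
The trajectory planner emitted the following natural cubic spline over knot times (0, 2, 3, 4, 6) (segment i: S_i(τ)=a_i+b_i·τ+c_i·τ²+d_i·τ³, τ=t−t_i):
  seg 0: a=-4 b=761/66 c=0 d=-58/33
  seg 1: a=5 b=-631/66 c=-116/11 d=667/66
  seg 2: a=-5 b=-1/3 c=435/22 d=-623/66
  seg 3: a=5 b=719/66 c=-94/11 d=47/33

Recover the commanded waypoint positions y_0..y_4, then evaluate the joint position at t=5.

y_0 = S_0(0) = a_0 = -4
y_1 = S_1(0) = a_1 = 5
y_2 = S_2(0) = a_2 = -5
y_3 = S_3(0) = a_3 = 5
y_4 = S_3(2) = 4
t_q=5 is in segment 3 (τ=1); S_3(τ)=193/22

y_0=-4 y_1=5 y_2=-5 y_3=5 y_4=4
S(5) = 193/22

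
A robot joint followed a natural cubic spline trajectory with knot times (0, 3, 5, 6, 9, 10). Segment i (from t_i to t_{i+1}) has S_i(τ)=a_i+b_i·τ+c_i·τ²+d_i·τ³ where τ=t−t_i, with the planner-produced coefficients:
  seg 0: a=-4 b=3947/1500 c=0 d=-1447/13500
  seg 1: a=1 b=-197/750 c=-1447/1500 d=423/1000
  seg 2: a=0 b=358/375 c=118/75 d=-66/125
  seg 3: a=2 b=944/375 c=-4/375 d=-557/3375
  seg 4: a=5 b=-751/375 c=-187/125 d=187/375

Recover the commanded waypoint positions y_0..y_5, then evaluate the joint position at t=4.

y_0 = S_0(0) = a_0 = -4
y_1 = S_1(0) = a_1 = 1
y_2 = S_2(0) = a_2 = 0
y_3 = S_3(0) = a_3 = 2
y_4 = S_4(0) = a_4 = 5
y_5 = S_4(1) = 2
t_q=4 is in segment 1 (τ=1); S_1(τ)=587/3000

y_0=-4 y_1=1 y_2=0 y_3=2 y_4=5 y_5=2
S(4) = 587/3000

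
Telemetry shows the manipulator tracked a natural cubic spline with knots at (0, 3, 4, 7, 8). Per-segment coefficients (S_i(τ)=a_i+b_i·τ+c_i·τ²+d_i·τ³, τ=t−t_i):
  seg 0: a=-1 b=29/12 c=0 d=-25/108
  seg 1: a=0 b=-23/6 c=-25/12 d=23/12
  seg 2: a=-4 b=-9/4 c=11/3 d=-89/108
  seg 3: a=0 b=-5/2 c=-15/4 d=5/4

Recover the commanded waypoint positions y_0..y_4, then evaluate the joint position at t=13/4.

y_0=-1 y_1=0 y_2=-4 y_3=0 y_4=-5
S(13/4) = -271/256

y_0 = S_0(0) = a_0 = -1
y_1 = S_1(0) = a_1 = 0
y_2 = S_2(0) = a_2 = -4
y_3 = S_3(0) = a_3 = 0
y_4 = S_3(1) = -5
t_q=13/4 is in segment 1 (τ=1/4); S_1(τ)=-271/256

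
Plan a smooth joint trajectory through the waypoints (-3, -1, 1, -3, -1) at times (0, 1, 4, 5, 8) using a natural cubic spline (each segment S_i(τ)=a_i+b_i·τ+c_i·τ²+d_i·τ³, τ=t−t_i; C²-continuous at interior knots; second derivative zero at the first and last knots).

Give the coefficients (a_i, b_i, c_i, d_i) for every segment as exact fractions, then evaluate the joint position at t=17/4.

  seg 0: a=-3 b=137/72 c=0 d=7/72
  seg 1: a=-1 b=79/36 c=7/24 d=-173/648
  seg 2: a=1 b=-235/72 c=-19/9 d=11/8
  seg 3: a=-3 b=-121/36 c=145/72 d=-145/648
S(17/4) = 113/1536

Δ: Δ0=2, Δ1=2/3, Δ2=-4, Δ3=2/3
row 1: diag=8, rhs=-8; c'=3/8, d'=-1
row 2: denom=8−3·3/8=55/8; d'=(-28−3·-1)/(55/8)=-40/11
row 3: denom=8−1·8/55=432/55; d'=(28−1·-40/11)/(432/55)=145/36
back: M3=145/36
back: M2=-40/11−8/55·145/36=-38/9
back: M1=-1−3/8·-38/9=7/12
M: M0=0, M1=7/12, M2=-38/9, M3=145/36, M4=0
seg 0: a=-3, c=M0/2=0, d=(M1−M0)/(6·1)=7/72, b=Δ0−h0·(2M0+M1)/6=137/72
seg 1: a=-1, c=M1/2=7/24, d=(M2−M1)/(6·3)=-173/648, b=Δ1−h1·(2M1+M2)/6=79/36
seg 2: a=1, c=M2/2=-19/9, d=(M3−M2)/(6·1)=11/8, b=Δ2−h2·(2M2+M3)/6=-235/72
seg 3: a=-3, c=M3/2=145/72, d=(M4−M3)/(6·3)=-145/648, b=Δ3−h3·(2M3+M4)/6=-121/36
t_q=17/4 → seg 2, τ=1/4; S=1+-235/72·τ+-19/9·τ²+11/8·τ³=113/1536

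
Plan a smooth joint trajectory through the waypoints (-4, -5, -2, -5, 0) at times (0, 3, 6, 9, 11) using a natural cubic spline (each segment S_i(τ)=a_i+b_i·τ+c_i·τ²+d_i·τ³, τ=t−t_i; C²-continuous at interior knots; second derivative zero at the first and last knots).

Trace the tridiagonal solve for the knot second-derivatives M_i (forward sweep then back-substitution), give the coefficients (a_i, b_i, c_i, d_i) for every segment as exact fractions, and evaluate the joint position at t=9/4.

  seg 0: a=-4 b=-755/828 c=0 d=479/7452
  seg 1: a=-5 b=341/414 c=479/828 d=-1291/7452
  seg 2: a=-2 b=-317/828 c=-203/207 d=1925/7452
  seg 3: a=-5 b=293/414 c=371/276 d=-371/1656
S(9/4) = -31321/5888

Δ: Δ0=-1/3, Δ1=1, Δ2=-1, Δ3=5/2
row 1: diag=12, rhs=8; c'=1/4, d'=2/3
row 2: denom=12−3·1/4=45/4; d'=(-12−3·2/3)/(45/4)=-56/45
row 3: denom=10−3·4/15=46/5; d'=(21−3·-56/45)/(46/5)=371/138
back: M3=371/138
back: M2=-56/45−4/15·371/138=-406/207
back: M1=2/3−1/4·-406/207=479/414
M: M0=0, M1=479/414, M2=-406/207, M3=371/138, M4=0
seg 0: a=-4, c=M0/2=0, d=(M1−M0)/(6·3)=479/7452, b=Δ0−h0·(2M0+M1)/6=-755/828
seg 1: a=-5, c=M1/2=479/828, d=(M2−M1)/(6·3)=-1291/7452, b=Δ1−h1·(2M1+M2)/6=341/414
seg 2: a=-2, c=M2/2=-203/207, d=(M3−M2)/(6·3)=1925/7452, b=Δ2−h2·(2M2+M3)/6=-317/828
seg 3: a=-5, c=M3/2=371/276, d=(M4−M3)/(6·2)=-371/1656, b=Δ3−h3·(2M3+M4)/6=293/414
t_q=9/4 → seg 0, τ=9/4; S=-4+-755/828·τ+0·τ²+479/7452·τ³=-31321/5888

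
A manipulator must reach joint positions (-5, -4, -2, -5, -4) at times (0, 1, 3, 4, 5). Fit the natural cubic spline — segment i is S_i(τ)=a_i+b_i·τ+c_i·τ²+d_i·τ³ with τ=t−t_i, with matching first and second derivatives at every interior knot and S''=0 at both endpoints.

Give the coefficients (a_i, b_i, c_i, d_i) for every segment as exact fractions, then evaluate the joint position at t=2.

  seg 0: a=-5 b=41/61 c=0 d=20/61
  seg 1: a=-4 b=101/61 c=60/61 d=-40/61
  seg 2: a=-2 b=-139/61 c=-180/61 d=136/61
  seg 3: a=-5 b=-91/61 c=228/61 d=-76/61
S(2) = -123/61

Δ: Δ0=1, Δ1=1, Δ2=-3, Δ3=1
row 1: diag=6, rhs=0; c'=1/3, d'=0
row 2: denom=6−2·1/3=16/3; d'=(-24−2·0)/(16/3)=-9/2
row 3: denom=4−1·3/16=61/16; d'=(24−1·-9/2)/(61/16)=456/61
back: M3=456/61
back: M2=-9/2−3/16·456/61=-360/61
back: M1=0−1/3·-360/61=120/61
M: M0=0, M1=120/61, M2=-360/61, M3=456/61, M4=0
seg 0: a=-5, c=M0/2=0, d=(M1−M0)/(6·1)=20/61, b=Δ0−h0·(2M0+M1)/6=41/61
seg 1: a=-4, c=M1/2=60/61, d=(M2−M1)/(6·2)=-40/61, b=Δ1−h1·(2M1+M2)/6=101/61
seg 2: a=-2, c=M2/2=-180/61, d=(M3−M2)/(6·1)=136/61, b=Δ2−h2·(2M2+M3)/6=-139/61
seg 3: a=-5, c=M3/2=228/61, d=(M4−M3)/(6·1)=-76/61, b=Δ3−h3·(2M3+M4)/6=-91/61
t_q=2 → seg 1, τ=1; S=-4+101/61·τ+60/61·τ²+-40/61·τ³=-123/61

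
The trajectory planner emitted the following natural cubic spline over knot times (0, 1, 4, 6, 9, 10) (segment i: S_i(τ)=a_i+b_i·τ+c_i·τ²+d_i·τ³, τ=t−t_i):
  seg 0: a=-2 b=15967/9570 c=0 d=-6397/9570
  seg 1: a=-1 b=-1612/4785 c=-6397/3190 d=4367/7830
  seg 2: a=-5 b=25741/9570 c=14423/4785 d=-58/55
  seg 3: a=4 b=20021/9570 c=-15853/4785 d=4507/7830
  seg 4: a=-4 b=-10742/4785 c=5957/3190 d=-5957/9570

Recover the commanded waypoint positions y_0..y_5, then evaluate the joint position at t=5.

y_0=-2 y_1=-1 y_2=-5 y_3=4 y_4=-4 y_5=-5
S(5) = -61/174

y_0 = S_0(0) = a_0 = -2
y_1 = S_1(0) = a_1 = -1
y_2 = S_2(0) = a_2 = -5
y_3 = S_3(0) = a_3 = 4
y_4 = S_4(0) = a_4 = -4
y_5 = S_4(1) = -5
t_q=5 is in segment 2 (τ=1); S_2(τ)=-61/174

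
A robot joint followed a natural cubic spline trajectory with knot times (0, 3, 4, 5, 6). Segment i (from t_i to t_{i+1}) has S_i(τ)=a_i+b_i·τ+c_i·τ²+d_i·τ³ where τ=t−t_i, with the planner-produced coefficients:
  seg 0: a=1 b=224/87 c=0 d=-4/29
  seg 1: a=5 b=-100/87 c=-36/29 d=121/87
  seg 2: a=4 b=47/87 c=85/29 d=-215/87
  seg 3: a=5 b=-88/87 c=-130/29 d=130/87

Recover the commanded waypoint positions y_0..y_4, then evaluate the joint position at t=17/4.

y_0=1 y_1=5 y_2=4 y_3=5 y_4=1
S(17/4) = 7943/1856

y_0 = S_0(0) = a_0 = 1
y_1 = S_1(0) = a_1 = 5
y_2 = S_2(0) = a_2 = 4
y_3 = S_3(0) = a_3 = 5
y_4 = S_3(1) = 1
t_q=17/4 is in segment 2 (τ=1/4); S_2(τ)=7943/1856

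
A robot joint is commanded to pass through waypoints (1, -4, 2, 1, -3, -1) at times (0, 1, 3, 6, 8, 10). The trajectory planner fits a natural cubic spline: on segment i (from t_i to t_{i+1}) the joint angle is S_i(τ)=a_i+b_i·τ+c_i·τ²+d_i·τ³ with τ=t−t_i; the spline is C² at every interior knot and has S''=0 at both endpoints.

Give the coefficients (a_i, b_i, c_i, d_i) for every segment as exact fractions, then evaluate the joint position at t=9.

Δ: Δ0=-5, Δ1=3, Δ2=-1/3, Δ3=-2, Δ4=1
row 1: diag=6, rhs=48; c'=1/3, d'=8
row 2: denom=10−2·1/3=28/3; d'=(-20−2·8)/(28/3)=-27/7
row 3: denom=10−3·9/28=253/28; d'=(-10−3·-27/7)/(253/28)=4/23
row 4: denom=8−2·56/253=1912/253; d'=(18−2·4/23)/(1912/253)=2233/956
back: M4=2233/956
back: M3=4/23−56/253·2233/956=-82/239
back: M2=-27/7−9/28·-82/239=-1791/478
back: M1=8−1/3·-1791/478=4421/478
M: M0=0, M1=4421/478, M2=-1791/478, M3=-82/239, M4=2233/956, M5=0
seg 0: a=1, c=M0/2=0, d=(M1−M0)/(6·1)=4421/2868, b=Δ0−h0·(2M0+M1)/6=-18761/2868
seg 1: a=-4, c=M1/2=4421/956, d=(M2−M1)/(6·2)=-1553/1434, b=Δ1−h1·(2M1+M2)/6=-2749/1434
seg 2: a=2, c=M2/2=-1791/956, d=(M3−M2)/(6·3)=1627/8604, b=Δ2−h2·(2M2+M3)/6=5141/1434
seg 3: a=1, c=M3/2=-41/239, d=(M4−M3)/(6·2)=2561/11472, b=Δ3−h3·(2M3+M4)/6=-7313/2868
seg 4: a=-3, c=M4/2=2233/1912, d=(M5−M4)/(6·2)=-2233/11472, b=Δ4−h4·(2M4+M5)/6=-799/1434
t_q=9 → seg 4, τ=1; S=-3+-799/1434·τ+2233/1912·τ²+-2233/11472·τ³=-9881/3824

  seg 0: a=1 b=-18761/2868 c=0 d=4421/2868
  seg 1: a=-4 b=-2749/1434 c=4421/956 d=-1553/1434
  seg 2: a=2 b=5141/1434 c=-1791/956 d=1627/8604
  seg 3: a=1 b=-7313/2868 c=-41/239 d=2561/11472
  seg 4: a=-3 b=-799/1434 c=2233/1912 d=-2233/11472
S(9) = -9881/3824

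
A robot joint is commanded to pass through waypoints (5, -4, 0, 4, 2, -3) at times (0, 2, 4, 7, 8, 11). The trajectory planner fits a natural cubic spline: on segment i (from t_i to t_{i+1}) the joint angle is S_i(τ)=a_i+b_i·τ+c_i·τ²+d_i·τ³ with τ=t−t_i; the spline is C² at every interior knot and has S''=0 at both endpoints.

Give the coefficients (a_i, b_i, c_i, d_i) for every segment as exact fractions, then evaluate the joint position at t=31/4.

Δ: Δ0=-9/2, Δ1=2, Δ2=4/3, Δ3=-2, Δ4=-5/3
row 1: diag=8, rhs=39; c'=1/4, d'=39/8
row 2: denom=10−2·1/4=19/2; d'=(-4−2·39/8)/(19/2)=-55/38
row 3: denom=8−3·6/19=134/19; d'=(-20−3·-55/38)/(134/19)=-595/268
row 4: denom=8−1·19/134=1053/134; d'=(2−1·-595/268)/(1053/134)=29/54
back: M4=29/54
back: M3=-595/268−19/134·29/54=-62/27
back: M2=-55/38−6/19·-62/27=-13/18
back: M1=39/8−1/4·-13/18=91/18
M: M0=0, M1=91/18, M2=-13/18, M3=-62/27, M4=29/54, M5=0
seg 0: a=5, c=M0/2=0, d=(M1−M0)/(6·2)=91/216, b=Δ0−h0·(2M0+M1)/6=-167/27
seg 1: a=-4, c=M1/2=91/36, d=(M2−M1)/(6·2)=-13/27, b=Δ1−h1·(2M1+M2)/6=-61/54
seg 2: a=0, c=M2/2=-13/36, d=(M3−M2)/(6·3)=-85/972, b=Δ2−h2·(2M2+M3)/6=173/54
seg 3: a=4, c=M3/2=-31/27, d=(M4−M3)/(6·1)=17/36, b=Δ3−h3·(2M3+M4)/6=-143/108
seg 4: a=2, c=M4/2=29/108, d=(M5−M4)/(6·3)=-29/972, b=Δ4−h4·(2M4+M5)/6=-119/54
t_q=31/4 → seg 3, τ=3/4; S=4+-143/108·τ+-31/27·τ²+17/36·τ³=5899/2304

  seg 0: a=5 b=-167/27 c=0 d=91/216
  seg 1: a=-4 b=-61/54 c=91/36 d=-13/27
  seg 2: a=0 b=173/54 c=-13/36 d=-85/972
  seg 3: a=4 b=-143/108 c=-31/27 d=17/36
  seg 4: a=2 b=-119/54 c=29/108 d=-29/972
S(31/4) = 5899/2304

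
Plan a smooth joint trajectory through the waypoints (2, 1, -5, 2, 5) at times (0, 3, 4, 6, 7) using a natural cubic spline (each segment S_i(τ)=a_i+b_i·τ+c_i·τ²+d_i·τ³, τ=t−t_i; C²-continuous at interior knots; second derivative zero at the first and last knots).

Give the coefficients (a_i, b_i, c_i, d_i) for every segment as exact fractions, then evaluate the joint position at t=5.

Δ: Δ0=-1/3, Δ1=-6, Δ2=7/2, Δ3=3
row 1: diag=8, rhs=-34; c'=1/8, d'=-17/4
row 2: denom=6−1·1/8=47/8; d'=(57−1·-17/4)/(47/8)=490/47
row 3: denom=6−2·16/47=250/47; d'=(-3−2·490/47)/(250/47)=-1121/250
back: M3=-1121/250
back: M2=490/47−16/47·-1121/250=1494/125
back: M1=-17/4−1/8·1494/125=-718/125
M: M0=0, M1=-718/125, M2=1494/125, M3=-1121/250, M4=0
seg 0: a=2, c=M0/2=0, d=(M1−M0)/(6·3)=-359/1125, b=Δ0−h0·(2M0+M1)/6=952/375
seg 1: a=1, c=M1/2=-359/125, d=(M2−M1)/(6·1)=1106/375, b=Δ1−h1·(2M1+M2)/6=-2279/375
seg 2: a=-5, c=M2/2=747/125, d=(M3−M2)/(6·2)=-4109/3000, b=Δ2−h2·(2M2+M3)/6=-223/75
seg 3: a=2, c=M3/2=-1121/500, d=(M4−M3)/(6·1)=1121/1500, b=Δ3−h3·(2M3+M4)/6=3371/750
t_q=5 → seg 2, τ=1; S=-5+-223/75·τ+747/125·τ²+-4109/3000·τ³=-3367/1000

  seg 0: a=2 b=952/375 c=0 d=-359/1125
  seg 1: a=1 b=-2279/375 c=-359/125 d=1106/375
  seg 2: a=-5 b=-223/75 c=747/125 d=-4109/3000
  seg 3: a=2 b=3371/750 c=-1121/500 d=1121/1500
S(5) = -3367/1000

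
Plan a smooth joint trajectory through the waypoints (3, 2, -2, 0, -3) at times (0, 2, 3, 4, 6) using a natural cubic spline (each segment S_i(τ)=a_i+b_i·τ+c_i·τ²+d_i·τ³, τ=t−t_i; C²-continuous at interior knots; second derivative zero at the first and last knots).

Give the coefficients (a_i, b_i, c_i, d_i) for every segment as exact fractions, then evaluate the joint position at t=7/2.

Δ: Δ0=-1/2, Δ1=-4, Δ2=2, Δ3=-3/2
row 1: diag=6, rhs=-21; c'=1/6, d'=-7/2
row 2: denom=4−1·1/6=23/6; d'=(36−1·-7/2)/(23/6)=237/23
row 3: denom=6−1·6/23=132/23; d'=(-21−1·237/23)/(132/23)=-60/11
back: M3=-60/11
back: M2=237/23−6/23·-60/11=129/11
back: M1=-7/2−1/6·129/11=-60/11
M: M0=0, M1=-60/11, M2=129/11, M3=-60/11, M4=0
seg 0: a=3, c=M0/2=0, d=(M1−M0)/(6·2)=-5/11, b=Δ0−h0·(2M0+M1)/6=29/22
seg 1: a=2, c=M1/2=-30/11, d=(M2−M1)/(6·1)=63/22, b=Δ1−h1·(2M1+M2)/6=-91/22
seg 2: a=-2, c=M2/2=129/22, d=(M3−M2)/(6·1)=-63/22, b=Δ2−h2·(2M2+M3)/6=-1
seg 3: a=0, c=M3/2=-30/11, d=(M4−M3)/(6·2)=5/11, b=Δ3−h3·(2M3+M4)/6=47/22
t_q=7/2 → seg 2, τ=1/2; S=-2+-1·τ+129/22·τ²+-63/22·τ³=-245/176

  seg 0: a=3 b=29/22 c=0 d=-5/11
  seg 1: a=2 b=-91/22 c=-30/11 d=63/22
  seg 2: a=-2 b=-1 c=129/22 d=-63/22
  seg 3: a=0 b=47/22 c=-30/11 d=5/11
S(7/2) = -245/176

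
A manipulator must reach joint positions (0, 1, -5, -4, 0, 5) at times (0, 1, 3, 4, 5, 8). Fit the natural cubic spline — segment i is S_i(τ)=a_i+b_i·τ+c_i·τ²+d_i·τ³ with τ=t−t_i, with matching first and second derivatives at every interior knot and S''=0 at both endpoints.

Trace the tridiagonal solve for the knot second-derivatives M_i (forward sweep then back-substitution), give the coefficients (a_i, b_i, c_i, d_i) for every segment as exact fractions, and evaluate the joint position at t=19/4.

Δ: Δ0=1, Δ1=-3, Δ2=1, Δ3=4, Δ4=5/3
row 1: diag=6, rhs=-24; c'=1/3, d'=-4
row 2: denom=6−2·1/3=16/3; d'=(24−2·-4)/(16/3)=6
row 3: denom=4−1·3/16=61/16; d'=(18−1·6)/(61/16)=192/61
row 4: denom=8−1·16/61=472/61; d'=(-14−1·192/61)/(472/61)=-523/236
back: M4=-523/236
back: M3=192/61−16/61·-523/236=220/59
back: M2=6−3/16·220/59=1251/236
back: M1=-4−1/3·1251/236=-1361/236
M: M0=0, M1=-1361/236, M2=1251/236, M3=220/59, M4=-523/236, M5=0
seg 0: a=0, c=M0/2=0, d=(M1−M0)/(6·1)=-1361/1416, b=Δ0−h0·(2M0+M1)/6=2777/1416
seg 1: a=1, c=M1/2=-1361/472, d=(M2−M1)/(6·2)=653/708, b=Δ1−h1·(2M1+M2)/6=-653/708
seg 2: a=-5, c=M2/2=1251/472, d=(M3−M2)/(6·1)=-371/1416, b=Δ2−h2·(2M2+M3)/6=-983/708
seg 3: a=-4, c=M3/2=110/59, d=(M4−M3)/(6·1)=-1403/1416, b=Δ3−h3·(2M3+M4)/6=4427/1416
seg 4: a=0, c=M4/2=-523/472, d=(M5−M4)/(6·3)=523/4248, b=Δ4−h4·(2M4+M5)/6=2749/708
t_q=19/4 → seg 3, τ=3/4; S=-4+4427/1416·τ+110/59·τ²+-1403/1416·τ³=-30947/30208

  seg 0: a=0 b=2777/1416 c=0 d=-1361/1416
  seg 1: a=1 b=-653/708 c=-1361/472 d=653/708
  seg 2: a=-5 b=-983/708 c=1251/472 d=-371/1416
  seg 3: a=-4 b=4427/1416 c=110/59 d=-1403/1416
  seg 4: a=0 b=2749/708 c=-523/472 d=523/4248
S(19/4) = -30947/30208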